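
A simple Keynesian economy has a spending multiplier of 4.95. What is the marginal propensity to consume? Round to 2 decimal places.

k = 1/(1 − MPC), so 1 − MPC = 1/k = 1/4.95 = 0.2020
MPC = 1 − 0.2020 = 0.80

MPC = 0.80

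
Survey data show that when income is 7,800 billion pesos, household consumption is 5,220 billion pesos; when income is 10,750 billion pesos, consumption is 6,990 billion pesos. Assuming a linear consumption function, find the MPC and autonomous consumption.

MPC = 0.6; a = 540

MPC = ΔC/ΔY = (6990 − 5220)/(10750 − 7800) = 1770/2950 = 0.6
a = C − MPC·Y = 5220 − 0.6(7800) = 5220 − 4680 = 540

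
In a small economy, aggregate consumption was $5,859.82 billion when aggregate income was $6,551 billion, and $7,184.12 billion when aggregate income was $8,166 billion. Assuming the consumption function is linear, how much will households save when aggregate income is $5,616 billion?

MPC = (7184.12 − 5859.82)/(8166 − 6551) = 1324.3/1615 = 0.82
a = 5859.82 − 0.82(6551) = 5859.82 − 5371.82 = 488
C = 488 + 0.82(5616) = 5093.12
S = 5616 − 5093.12 = 522.88

S = 522.88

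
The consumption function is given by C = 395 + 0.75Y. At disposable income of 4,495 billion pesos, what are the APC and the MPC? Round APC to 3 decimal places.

APC = 0.838; MPC = 0.75

MPC = 0.75 (the slope of the consumption function)
C = 395 + 0.75(4495) = 3766.25, so APC = 3766.25/4495 = 0.838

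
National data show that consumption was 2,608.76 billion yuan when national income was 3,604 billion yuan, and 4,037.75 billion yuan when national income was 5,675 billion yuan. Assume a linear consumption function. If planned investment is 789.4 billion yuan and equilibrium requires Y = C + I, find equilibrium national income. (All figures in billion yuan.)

Y = 2940

MPC = (4037.75 − 2608.76)/(5675 − 3604) = 1428.99/2071 = 0.69
a = 2608.76 − 0.69(3604) = 122
Equilibrium: Y = 122 + 0.69Y + 789.4
0.31Y = 911.4, so Y = 911.4/0.31 = 2940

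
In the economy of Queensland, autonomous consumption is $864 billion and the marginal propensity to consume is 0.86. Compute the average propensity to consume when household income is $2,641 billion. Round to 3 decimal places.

C = 864 + 0.86(2641) = 3135.26
APC = C/Y = 3135.26/2641 = 1.187

APC = 1.187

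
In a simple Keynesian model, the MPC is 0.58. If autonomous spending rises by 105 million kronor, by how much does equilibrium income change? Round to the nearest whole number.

ΔY ≈ 250

The multiplier is 1/(1 − MPC) = 1/0.42.
ΔY = 105/0.42 = 250.00 ≈ 250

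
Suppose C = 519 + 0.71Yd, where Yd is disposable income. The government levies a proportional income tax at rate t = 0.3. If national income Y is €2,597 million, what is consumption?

C = 1809.709

Yd = (1 − 0.3)(2597) = 0.7(2597) = 1817.9
C = 519 + 0.71(1817.9) = 519 + 1290.709 = 1809.709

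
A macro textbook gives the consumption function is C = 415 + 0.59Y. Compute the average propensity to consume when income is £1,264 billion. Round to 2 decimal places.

C = 415 + 0.59(1264) = 1160.76
APC = C/Y = 1160.76/1264 = 0.92

APC = 0.92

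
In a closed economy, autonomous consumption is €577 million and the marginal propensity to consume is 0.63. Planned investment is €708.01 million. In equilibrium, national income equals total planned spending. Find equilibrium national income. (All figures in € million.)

Y = 3473

Y = C + I = 577 + 0.63Y + 708.01
Y − 0.63Y = 1285.01
0.37Y = 1285.01, so Y = 1285.01/0.37 = 3473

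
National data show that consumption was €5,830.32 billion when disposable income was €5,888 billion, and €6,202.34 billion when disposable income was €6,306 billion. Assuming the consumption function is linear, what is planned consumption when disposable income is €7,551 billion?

C = 7310.39

MPC = (6202.34 − 5830.32)/(6306 − 5888) = 372.02/418 = 0.89
a = 5830.32 − 0.89(5888) = 5830.32 − 5240.32 = 590
C = 590 + 0.89(7551) = 590 + 6720.39 = 7310.39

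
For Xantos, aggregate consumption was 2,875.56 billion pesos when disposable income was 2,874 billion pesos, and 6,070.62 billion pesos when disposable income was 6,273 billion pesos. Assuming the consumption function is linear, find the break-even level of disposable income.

Y = 2900

MPC = (6070.62 − 2875.56)/(6273 − 2874) = 3195.06/3399 = 0.94
a = 2875.56 − 0.94(2874) = 2875.56 − 2701.56 = 174
Break-even: Y = a/(1−MPC) = 174/0.06 = 2900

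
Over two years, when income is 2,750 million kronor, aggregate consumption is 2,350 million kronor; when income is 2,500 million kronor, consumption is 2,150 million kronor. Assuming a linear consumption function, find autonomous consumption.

a = 150

MPC = ΔC/ΔY = (2350 − 2150)/(2750 − 2500) = 200/250 = 0.8
a = C − MPC·Y = 2150 − 0.8(2500) = 2150 − 2000 = 150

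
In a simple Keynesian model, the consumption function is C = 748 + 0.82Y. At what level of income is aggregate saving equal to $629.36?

S = Y − C = -748 + 0.18Y
-748 + 0.18Y = 629.36, so 0.18Y = 1377.36 and Y = 7652

Y = 7652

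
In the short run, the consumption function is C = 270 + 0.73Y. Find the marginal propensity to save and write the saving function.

MPS = 0.27; S = -270 + 0.27Y

MPS = 1 − MPC = 1 − 0.73 = 0.27
S = Y − C = -270 + 0.27Y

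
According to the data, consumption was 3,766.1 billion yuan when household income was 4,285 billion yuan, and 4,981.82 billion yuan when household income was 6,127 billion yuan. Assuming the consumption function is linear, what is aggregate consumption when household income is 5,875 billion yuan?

MPC = (4981.82 − 3766.1)/(6127 − 4285) = 1215.72/1842 = 0.66
a = 3766.1 − 0.66(4285) = 3766.1 − 2828.1 = 938
C = 938 + 0.66(5875) = 938 + 3877.5 = 4815.5

C = 4815.5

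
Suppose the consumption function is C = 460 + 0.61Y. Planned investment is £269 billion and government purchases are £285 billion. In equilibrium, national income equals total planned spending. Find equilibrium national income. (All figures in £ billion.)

Y = 2600

Y = C + I + G = 460 + 0.61Y + 269 + 285
Y − 0.61Y = 1014
0.39Y = 1014, so Y = 1014/0.39 = 2600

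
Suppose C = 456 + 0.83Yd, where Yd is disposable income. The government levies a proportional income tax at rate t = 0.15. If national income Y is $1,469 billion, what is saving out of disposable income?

S = -243.7295

Yd = (1 − 0.15)(1469) = 0.85(1469) = 1248.65
C = 456 + 0.83(1248.65) = 456 + 1036.3795 = 1492.3795
S = Yd − C = 1248.65 − 1492.3795 = -243.7295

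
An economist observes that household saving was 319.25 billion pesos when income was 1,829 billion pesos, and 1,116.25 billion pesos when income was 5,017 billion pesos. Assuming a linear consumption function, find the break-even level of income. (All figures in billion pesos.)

MPS = ΔS/ΔY = (1116.25 − 319.25)/(5017 − 1829) = 797/3188 = 0.25
MPC = 1 − MPS = 0.75
From S(1829) = 319.25: −a + 0.25(1829) = 319.25, so a = 457.25 − 319.25 = 138
Break-even (S = 0): Y = a/MPS = 138/0.25 = 552

Y = 552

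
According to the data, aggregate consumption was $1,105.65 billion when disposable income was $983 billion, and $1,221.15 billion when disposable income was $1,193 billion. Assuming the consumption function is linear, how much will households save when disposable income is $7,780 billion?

MPC = (1221.15 − 1105.65)/(1193 − 983) = 115.5/210 = 0.55
a = 1105.65 − 0.55(983) = 1105.65 − 540.65 = 565
C = 565 + 0.55(7780) = 4844
S = 7780 − 4844 = 2936

S = 2936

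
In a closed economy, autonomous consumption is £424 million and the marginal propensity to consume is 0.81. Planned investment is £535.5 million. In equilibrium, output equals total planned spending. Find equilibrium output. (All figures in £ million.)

Y = C + I = 424 + 0.81Y + 535.5
Y − 0.81Y = 959.5
0.19Y = 959.5, so Y = 959.5/0.19 = 5050

Y = 5050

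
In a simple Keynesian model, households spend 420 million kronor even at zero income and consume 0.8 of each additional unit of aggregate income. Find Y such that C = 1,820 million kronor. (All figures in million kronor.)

Y = 1750

420 + 0.8Y = 1820
0.8Y = 1400, so Y = 1400/0.8 = 1750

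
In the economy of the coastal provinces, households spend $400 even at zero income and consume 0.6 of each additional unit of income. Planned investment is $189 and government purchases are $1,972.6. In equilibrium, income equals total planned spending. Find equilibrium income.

Y = C + I + G = 400 + 0.6Y + 189 + 1972.6
Y − 0.6Y = 2561.6
0.4Y = 2561.6, so Y = 2561.6/0.4 = 6404

Y = 6404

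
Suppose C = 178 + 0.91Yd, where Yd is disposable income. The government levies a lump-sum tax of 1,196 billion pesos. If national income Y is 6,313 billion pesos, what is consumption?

C = 4834.47

Yd = Y − T = 6313 − 1196 = 5117
C = 178 + 0.91(5117) = 178 + 4656.47 = 4834.47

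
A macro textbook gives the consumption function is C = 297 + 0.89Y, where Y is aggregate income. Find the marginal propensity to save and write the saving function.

MPS = 0.11; S = -297 + 0.11Y

MPS = 1 − MPC = 1 − 0.89 = 0.11
S = Y − C = -297 + 0.11Y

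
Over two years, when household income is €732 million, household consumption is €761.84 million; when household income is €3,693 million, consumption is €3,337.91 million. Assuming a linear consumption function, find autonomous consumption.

MPC = ΔC/ΔY = (3337.91 − 761.84)/(3693 − 732) = 2576.07/2961 = 0.87
a = C − MPC·Y = 761.84 − 0.87(732) = 761.84 − 636.84 = 125

a = 125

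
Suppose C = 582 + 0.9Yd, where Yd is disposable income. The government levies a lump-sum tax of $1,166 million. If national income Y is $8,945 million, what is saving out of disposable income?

Yd = Y − T = 8945 − 1166 = 7779
C = 582 + 0.9(7779) = 582 + 7001.1 = 7583.1
S = Yd − C = 7779 − 7583.1 = 195.9

S = 195.9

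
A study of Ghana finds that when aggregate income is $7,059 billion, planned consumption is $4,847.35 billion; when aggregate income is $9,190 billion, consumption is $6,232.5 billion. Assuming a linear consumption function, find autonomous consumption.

MPC = ΔC/ΔY = (6232.5 − 4847.35)/(9190 − 7059) = 1385.15/2131 = 0.65
a = C − MPC·Y = 4847.35 − 0.65(7059) = 4847.35 − 4588.35 = 259

a = 259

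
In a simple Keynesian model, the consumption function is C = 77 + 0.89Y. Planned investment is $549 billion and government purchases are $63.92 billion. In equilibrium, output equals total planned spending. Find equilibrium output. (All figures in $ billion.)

Y = C + I + G = 77 + 0.89Y + 549 + 63.92
Y − 0.89Y = 689.92
0.11Y = 689.92, so Y = 689.92/0.11 = 6272

Y = 6272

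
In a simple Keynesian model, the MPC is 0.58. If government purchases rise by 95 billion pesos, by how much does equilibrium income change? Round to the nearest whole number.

ΔY ≈ 226

The multiplier is 1/(1 − MPC) = 1/0.42.
ΔY = 95/0.42 = 226.19 ≈ 226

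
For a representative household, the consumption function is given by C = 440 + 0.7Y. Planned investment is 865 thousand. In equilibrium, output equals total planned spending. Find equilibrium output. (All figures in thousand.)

Y = 4350

Y = C + I = 440 + 0.7Y + 865
Y − 0.7Y = 1305
0.3Y = 1305, so Y = 1305/0.3 = 4350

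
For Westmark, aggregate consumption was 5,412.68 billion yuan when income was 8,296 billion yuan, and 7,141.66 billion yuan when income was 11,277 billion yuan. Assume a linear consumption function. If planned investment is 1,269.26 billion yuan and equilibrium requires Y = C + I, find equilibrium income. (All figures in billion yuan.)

MPC = (7141.66 − 5412.68)/(11277 − 8296) = 1728.98/2981 = 0.58
a = 5412.68 − 0.58(8296) = 601
Equilibrium: Y = 601 + 0.58Y + 1269.26
0.42Y = 1870.26, so Y = 1870.26/0.42 = 4453

Y = 4453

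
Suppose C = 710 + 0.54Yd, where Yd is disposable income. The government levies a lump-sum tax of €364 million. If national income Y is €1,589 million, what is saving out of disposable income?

Yd = Y − T = 1589 − 364 = 1225
C = 710 + 0.54(1225) = 710 + 661.5 = 1371.5
S = Yd − C = 1225 − 1371.5 = -146.5

S = -146.5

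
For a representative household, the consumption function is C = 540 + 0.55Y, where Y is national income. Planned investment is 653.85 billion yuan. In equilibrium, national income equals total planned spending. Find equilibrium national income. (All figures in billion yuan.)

Y = 2653

Y = C + I = 540 + 0.55Y + 653.85
Y − 0.55Y = 1193.85
0.45Y = 1193.85, so Y = 1193.85/0.45 = 2653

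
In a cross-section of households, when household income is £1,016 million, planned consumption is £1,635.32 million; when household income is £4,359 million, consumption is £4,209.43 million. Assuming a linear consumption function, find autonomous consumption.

a = 853

MPC = ΔC/ΔY = (4209.43 − 1635.32)/(4359 − 1016) = 2574.11/3343 = 0.77
a = C − MPC·Y = 1635.32 − 0.77(1016) = 1635.32 − 782.32 = 853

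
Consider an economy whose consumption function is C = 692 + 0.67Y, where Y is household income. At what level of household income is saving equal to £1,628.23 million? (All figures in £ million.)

Y = 7031

S = Y − C = -692 + 0.33Y
-692 + 0.33Y = 1628.23, so 0.33Y = 2320.23 and Y = 7031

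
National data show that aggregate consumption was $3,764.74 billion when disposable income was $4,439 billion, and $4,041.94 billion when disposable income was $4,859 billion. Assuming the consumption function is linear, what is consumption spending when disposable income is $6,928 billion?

C = 5407.48

MPC = (4041.94 − 3764.74)/(4859 − 4439) = 277.2/420 = 0.66
a = 3764.74 − 0.66(4439) = 3764.74 − 2929.74 = 835
C = 835 + 0.66(6928) = 835 + 4572.48 = 5407.48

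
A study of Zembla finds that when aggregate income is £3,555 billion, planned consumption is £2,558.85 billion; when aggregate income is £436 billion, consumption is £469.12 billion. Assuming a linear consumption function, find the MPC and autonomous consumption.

MPC = ΔC/ΔY = (2558.85 − 469.12)/(3555 − 436) = 2089.73/3119 = 0.67
a = C − MPC·Y = 469.12 − 0.67(436) = 469.12 − 292.12 = 177

MPC = 0.67; a = 177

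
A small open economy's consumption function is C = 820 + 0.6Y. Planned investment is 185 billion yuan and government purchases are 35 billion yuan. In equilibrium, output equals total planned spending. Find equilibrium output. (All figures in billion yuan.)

Y = C + I + G = 820 + 0.6Y + 185 + 35
Y − 0.6Y = 1040
0.4Y = 1040, so Y = 1040/0.4 = 2600

Y = 2600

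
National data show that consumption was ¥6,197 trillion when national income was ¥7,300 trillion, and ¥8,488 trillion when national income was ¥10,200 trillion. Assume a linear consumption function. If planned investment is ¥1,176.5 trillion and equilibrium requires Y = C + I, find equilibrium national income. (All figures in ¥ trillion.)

Y = 7650

MPC = (8488 − 6197)/(10200 − 7300) = 2291/2900 = 0.79
a = 6197 − 0.79(7300) = 430
Equilibrium: Y = 430 + 0.79Y + 1176.5
0.21Y = 1606.5, so Y = 1606.5/0.21 = 7650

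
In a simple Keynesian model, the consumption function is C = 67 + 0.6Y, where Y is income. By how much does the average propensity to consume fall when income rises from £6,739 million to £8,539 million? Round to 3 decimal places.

ΔAPC = 0.002

At Y = 6739: C = 67 + 0.6(6739) = 4110.4, APC = 4110.4/6739 = 0.6099
At Y = 8539: C = 5190.4, APC = 5190.4/8539 = 0.6078
Fall in APC = 0.6099 − 0.6078 = 0.0021 ≈ 0.002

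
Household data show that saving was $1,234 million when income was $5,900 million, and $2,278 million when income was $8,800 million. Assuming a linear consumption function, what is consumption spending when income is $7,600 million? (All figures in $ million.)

MPS = ΔS/ΔY = (2278 − 1234)/(8800 − 5900) = 1044/2900 = 0.36
MPC = 1 − MPS = 0.64
Autonomous saving = 1234 − 0.36(5900) = -890, so a = 890
C = 890 + 0.64(7600) = 890 + 4864 = 5754

C = 5754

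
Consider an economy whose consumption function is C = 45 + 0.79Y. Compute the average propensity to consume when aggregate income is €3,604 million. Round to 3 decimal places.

APC = 0.802

C = 45 + 0.79(3604) = 2892.16
APC = C/Y = 2892.16/3604 = 0.802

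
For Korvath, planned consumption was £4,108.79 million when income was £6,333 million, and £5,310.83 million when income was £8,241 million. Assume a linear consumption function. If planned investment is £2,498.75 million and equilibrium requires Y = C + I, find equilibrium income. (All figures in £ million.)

MPC = (5310.83 − 4108.79)/(8241 − 6333) = 1202.04/1908 = 0.63
a = 4108.79 − 0.63(6333) = 119
Equilibrium: Y = 119 + 0.63Y + 2498.75
0.37Y = 2617.75, so Y = 2617.75/0.37 = 7075

Y = 7075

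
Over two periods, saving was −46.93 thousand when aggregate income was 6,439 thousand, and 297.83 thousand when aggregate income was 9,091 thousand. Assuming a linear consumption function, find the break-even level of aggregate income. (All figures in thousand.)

Y = 6800

MPS = ΔS/ΔY = (297.83 − (-46.93))/(9091 − 6439) = 344.76/2652 = 0.13
MPC = 1 − MPS = 0.87
From S(6439) = -46.93: −a + 0.13(6439) = -46.93, so a = 837.07 − (-46.93) = 884
Break-even (S = 0): Y = a/MPS = 884/0.13 = 6800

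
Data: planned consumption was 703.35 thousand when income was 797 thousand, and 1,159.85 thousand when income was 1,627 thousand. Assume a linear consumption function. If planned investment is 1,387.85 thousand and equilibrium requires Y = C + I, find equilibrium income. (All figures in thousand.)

Y = 3673

MPC = (1159.85 − 703.35)/(1627 − 797) = 456.5/830 = 0.55
a = 703.35 − 0.55(797) = 265
Equilibrium: Y = 265 + 0.55Y + 1387.85
0.45Y = 1652.85, so Y = 1652.85/0.45 = 3673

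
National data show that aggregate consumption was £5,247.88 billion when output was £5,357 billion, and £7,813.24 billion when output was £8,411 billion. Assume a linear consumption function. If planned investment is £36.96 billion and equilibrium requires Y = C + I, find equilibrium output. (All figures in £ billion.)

MPC = (7813.24 − 5247.88)/(8411 − 5357) = 2565.36/3054 = 0.84
a = 5247.88 − 0.84(5357) = 748
Equilibrium: Y = 748 + 0.84Y + 36.96
0.16Y = 784.96, so Y = 784.96/0.16 = 4906

Y = 4906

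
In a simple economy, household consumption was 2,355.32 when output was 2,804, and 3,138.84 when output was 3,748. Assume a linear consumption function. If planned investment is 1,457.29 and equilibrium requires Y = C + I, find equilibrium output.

MPC = (3138.84 − 2355.32)/(3748 − 2804) = 783.52/944 = 0.83
a = 2355.32 − 0.83(2804) = 28
Equilibrium: Y = 28 + 0.83Y + 1457.29
0.17Y = 1485.29, so Y = 1485.29/0.17 = 8737

Y = 8737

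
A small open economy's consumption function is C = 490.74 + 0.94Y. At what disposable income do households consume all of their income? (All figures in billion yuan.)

At break-even, C = Y: 490.74 + 0.94Y = Y
0.06Y = 490.74, so Y = 490.74/0.06 = 8179

Y = 8179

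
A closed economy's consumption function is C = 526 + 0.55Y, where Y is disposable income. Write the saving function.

S = Y − C = Y − (526 + 0.55Y) = -526 + (1 − 0.55)Y

S = -526 + 0.45Y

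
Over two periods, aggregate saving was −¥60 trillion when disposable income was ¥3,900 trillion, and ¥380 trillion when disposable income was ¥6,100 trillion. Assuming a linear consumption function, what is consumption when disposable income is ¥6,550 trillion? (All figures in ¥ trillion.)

C = 6080

MPS = ΔS/ΔY = (380 − (-60))/(6100 − 3900) = 440/2200 = 0.2
MPC = 1 − MPS = 0.8
Autonomous saving = -60 − 0.2(3900) = -840, so a = 840
C = 840 + 0.8(6550) = 840 + 5240 = 6080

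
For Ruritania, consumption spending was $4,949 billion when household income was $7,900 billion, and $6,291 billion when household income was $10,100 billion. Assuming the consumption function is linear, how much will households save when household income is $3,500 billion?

MPC = (6291 − 4949)/(10100 − 7900) = 1342/2200 = 0.61
a = 4949 − 0.61(7900) = 4949 − 4819 = 130
C = 130 + 0.61(3500) = 2265
S = 3500 − 2265 = 1235

S = 1235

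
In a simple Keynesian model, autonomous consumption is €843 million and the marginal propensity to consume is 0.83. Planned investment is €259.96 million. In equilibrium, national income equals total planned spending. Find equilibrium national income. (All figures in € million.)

Y = 6488

Y = C + I = 843 + 0.83Y + 259.96
Y − 0.83Y = 1102.96
0.17Y = 1102.96, so Y = 1102.96/0.17 = 6488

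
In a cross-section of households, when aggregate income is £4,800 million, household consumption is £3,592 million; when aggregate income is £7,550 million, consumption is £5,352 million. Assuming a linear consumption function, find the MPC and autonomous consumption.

MPC = ΔC/ΔY = (5352 − 3592)/(7550 − 4800) = 1760/2750 = 0.64
a = C − MPC·Y = 3592 − 0.64(4800) = 3592 − 3072 = 520

MPC = 0.64; a = 520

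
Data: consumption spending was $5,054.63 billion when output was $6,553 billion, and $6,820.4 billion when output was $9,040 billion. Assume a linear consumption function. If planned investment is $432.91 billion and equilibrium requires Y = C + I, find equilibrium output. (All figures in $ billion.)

MPC = (6820.4 − 5054.63)/(9040 − 6553) = 1765.77/2487 = 0.71
a = 5054.63 − 0.71(6553) = 402
Equilibrium: Y = 402 + 0.71Y + 432.91
0.29Y = 834.91, so Y = 834.91/0.29 = 2879

Y = 2879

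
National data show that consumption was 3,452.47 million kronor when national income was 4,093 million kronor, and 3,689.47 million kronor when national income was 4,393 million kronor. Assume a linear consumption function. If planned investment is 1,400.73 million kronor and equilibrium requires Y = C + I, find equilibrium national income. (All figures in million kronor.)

Y = 7713

MPC = (3689.47 − 3452.47)/(4393 − 4093) = 237/300 = 0.79
a = 3452.47 − 0.79(4093) = 219
Equilibrium: Y = 219 + 0.79Y + 1400.73
0.21Y = 1619.73, so Y = 1619.73/0.21 = 7713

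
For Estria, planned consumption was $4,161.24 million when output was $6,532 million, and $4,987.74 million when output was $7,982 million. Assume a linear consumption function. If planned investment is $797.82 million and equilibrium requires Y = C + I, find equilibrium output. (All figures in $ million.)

Y = 2874

MPC = (4987.74 − 4161.24)/(7982 − 6532) = 826.5/1450 = 0.57
a = 4161.24 − 0.57(6532) = 438
Equilibrium: Y = 438 + 0.57Y + 797.82
0.43Y = 1235.82, so Y = 1235.82/0.43 = 2874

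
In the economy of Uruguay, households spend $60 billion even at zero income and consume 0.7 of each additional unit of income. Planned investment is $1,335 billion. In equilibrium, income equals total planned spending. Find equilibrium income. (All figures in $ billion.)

Y = C + I = 60 + 0.7Y + 1335
Y − 0.7Y = 1395
0.3Y = 1395, so Y = 1395/0.3 = 4650

Y = 4650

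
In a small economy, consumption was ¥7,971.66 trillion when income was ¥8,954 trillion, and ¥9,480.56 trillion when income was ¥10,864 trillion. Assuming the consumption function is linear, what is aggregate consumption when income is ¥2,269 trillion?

C = 2690.51

MPC = (9480.56 − 7971.66)/(10864 − 8954) = 1508.9/1910 = 0.79
a = 7971.66 − 0.79(8954) = 7971.66 − 7073.66 = 898
C = 898 + 0.79(2269) = 898 + 1792.51 = 2690.51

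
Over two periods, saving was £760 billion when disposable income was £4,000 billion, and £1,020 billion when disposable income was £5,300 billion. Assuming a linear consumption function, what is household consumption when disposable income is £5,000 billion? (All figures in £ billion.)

C = 4040

MPS = ΔS/ΔY = (1020 − 760)/(5300 − 4000) = 260/1300 = 0.2
MPC = 1 − MPS = 0.8
Autonomous saving = 760 − 0.2(4000) = -40, so a = 40
C = 40 + 0.8(5000) = 40 + 4000 = 4040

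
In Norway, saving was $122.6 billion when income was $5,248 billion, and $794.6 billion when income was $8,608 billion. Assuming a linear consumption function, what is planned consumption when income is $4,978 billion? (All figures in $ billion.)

MPS = ΔS/ΔY = (794.6 − 122.6)/(8608 − 5248) = 672/3360 = 0.2
MPC = 1 − MPS = 0.8
Autonomous saving = 122.6 − 0.2(5248) = -927, so a = 927
C = 927 + 0.8(4978) = 927 + 3982.4 = 4909.4

C = 4909.4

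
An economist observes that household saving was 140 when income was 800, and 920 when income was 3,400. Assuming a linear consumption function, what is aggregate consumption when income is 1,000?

C = 800

MPS = ΔS/ΔY = (920 − 140)/(3400 − 800) = 780/2600 = 0.3
MPC = 1 − MPS = 0.7
Autonomous saving = 140 − 0.3(800) = -100, so a = 100
C = 100 + 0.7(1000) = 100 + 700 = 800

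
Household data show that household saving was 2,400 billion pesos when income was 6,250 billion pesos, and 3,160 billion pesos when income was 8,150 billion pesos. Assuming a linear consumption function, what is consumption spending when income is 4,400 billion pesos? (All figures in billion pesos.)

MPS = ΔS/ΔY = (3160 − 2400)/(8150 − 6250) = 760/1900 = 0.4
MPC = 1 − MPS = 0.6
Autonomous saving = 2400 − 0.4(6250) = -100, so a = 100
C = 100 + 0.6(4400) = 100 + 2640 = 2740

C = 2740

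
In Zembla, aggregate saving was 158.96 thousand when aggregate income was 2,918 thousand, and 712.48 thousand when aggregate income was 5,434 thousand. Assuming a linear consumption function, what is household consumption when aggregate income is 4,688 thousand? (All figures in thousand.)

C = 4139.64

MPS = ΔS/ΔY = (712.48 − 158.96)/(5434 − 2918) = 553.52/2516 = 0.22
MPC = 1 − MPS = 0.78
Autonomous saving = 158.96 − 0.22(2918) = -483, so a = 483
C = 483 + 0.78(4688) = 483 + 3656.64 = 4139.64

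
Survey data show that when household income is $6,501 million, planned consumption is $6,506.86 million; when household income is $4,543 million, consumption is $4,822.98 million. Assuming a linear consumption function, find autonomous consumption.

a = 916

MPC = ΔC/ΔY = (6506.86 − 4822.98)/(6501 − 4543) = 1683.88/1958 = 0.86
a = C − MPC·Y = 4822.98 − 0.86(4543) = 4822.98 − 3906.98 = 916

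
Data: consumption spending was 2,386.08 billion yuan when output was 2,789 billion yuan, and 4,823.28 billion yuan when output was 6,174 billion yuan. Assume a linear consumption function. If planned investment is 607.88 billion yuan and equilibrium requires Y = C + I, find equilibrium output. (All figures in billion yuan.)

Y = 3521

MPC = (4823.28 − 2386.08)/(6174 − 2789) = 2437.2/3385 = 0.72
a = 2386.08 − 0.72(2789) = 378
Equilibrium: Y = 378 + 0.72Y + 607.88
0.28Y = 985.88, so Y = 985.88/0.28 = 3521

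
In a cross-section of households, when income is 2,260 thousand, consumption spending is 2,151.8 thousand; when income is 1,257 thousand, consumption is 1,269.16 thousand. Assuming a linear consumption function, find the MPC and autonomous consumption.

MPC = 0.88; a = 163

MPC = ΔC/ΔY = (2151.8 − 1269.16)/(2260 − 1257) = 882.64/1003 = 0.88
a = C − MPC·Y = 1269.16 − 0.88(1257) = 1269.16 − 1106.16 = 163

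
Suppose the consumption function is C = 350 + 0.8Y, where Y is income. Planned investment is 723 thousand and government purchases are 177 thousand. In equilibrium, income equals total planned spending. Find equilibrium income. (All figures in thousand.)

Y = 6250

Y = C + I + G = 350 + 0.8Y + 723 + 177
Y − 0.8Y = 1250
0.2Y = 1250, so Y = 1250/0.2 = 6250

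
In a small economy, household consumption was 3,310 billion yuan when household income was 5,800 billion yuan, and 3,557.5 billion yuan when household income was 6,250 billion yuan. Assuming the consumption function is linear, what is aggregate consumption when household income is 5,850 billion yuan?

MPC = (3557.5 − 3310)/(6250 − 5800) = 247.5/450 = 0.55
a = 3310 − 0.55(5800) = 3310 − 3190 = 120
C = 120 + 0.55(5850) = 120 + 3217.5 = 3337.5

C = 3337.5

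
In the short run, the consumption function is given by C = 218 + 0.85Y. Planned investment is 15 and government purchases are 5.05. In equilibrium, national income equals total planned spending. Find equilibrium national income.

Y = 1587

Y = C + I + G = 218 + 0.85Y + 15 + 5.05
Y − 0.85Y = 238.05
0.15Y = 238.05, so Y = 238.05/0.15 = 1587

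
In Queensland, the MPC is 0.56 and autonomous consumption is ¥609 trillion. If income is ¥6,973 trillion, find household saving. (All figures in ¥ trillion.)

S = 2459.12

C = 609 + 0.56(6973) = 609 + 3904.88 = 4513.88
S = Y − C = 6973 − 4513.88 = 2459.12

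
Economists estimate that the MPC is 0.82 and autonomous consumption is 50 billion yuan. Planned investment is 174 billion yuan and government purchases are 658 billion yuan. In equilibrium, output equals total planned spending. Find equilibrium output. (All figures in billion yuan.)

Y = C + I + G = 50 + 0.82Y + 174 + 658
Y − 0.82Y = 882
0.18Y = 882, so Y = 882/0.18 = 4900

Y = 4900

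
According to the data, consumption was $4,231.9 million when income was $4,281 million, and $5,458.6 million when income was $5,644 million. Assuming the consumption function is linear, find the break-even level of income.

MPC = (5458.6 − 4231.9)/(5644 − 4281) = 1226.7/1363 = 0.9
a = 4231.9 − 0.9(4281) = 4231.9 − 3852.9 = 379
Break-even: Y = a/(1−MPC) = 379/0.1 = 3790

Y = 3790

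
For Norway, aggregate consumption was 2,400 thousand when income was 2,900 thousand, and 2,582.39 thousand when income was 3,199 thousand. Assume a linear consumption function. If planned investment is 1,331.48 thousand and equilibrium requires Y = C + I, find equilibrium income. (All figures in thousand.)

MPC = (2582.39 − 2400)/(3199 − 2900) = 182.39/299 = 0.61
a = 2400 − 0.61(2900) = 631
Equilibrium: Y = 631 + 0.61Y + 1331.48
0.39Y = 1962.48, so Y = 1962.48/0.39 = 5032

Y = 5032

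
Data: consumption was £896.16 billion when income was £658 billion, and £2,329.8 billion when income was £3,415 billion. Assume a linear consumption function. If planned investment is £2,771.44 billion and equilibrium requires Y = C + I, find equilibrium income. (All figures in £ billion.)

Y = 6928

MPC = (2329.8 − 896.16)/(3415 − 658) = 1433.64/2757 = 0.52
a = 896.16 − 0.52(658) = 554
Equilibrium: Y = 554 + 0.52Y + 2771.44
0.48Y = 3325.44, so Y = 3325.44/0.48 = 6928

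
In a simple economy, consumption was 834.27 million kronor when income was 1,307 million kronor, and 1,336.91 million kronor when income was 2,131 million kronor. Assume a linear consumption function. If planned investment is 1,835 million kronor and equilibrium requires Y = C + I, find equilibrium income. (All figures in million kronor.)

Y = 4800

MPC = (1336.91 − 834.27)/(2131 − 1307) = 502.64/824 = 0.61
a = 834.27 − 0.61(1307) = 37
Equilibrium: Y = 37 + 0.61Y + 1835
0.39Y = 1872, so Y = 1872/0.39 = 4800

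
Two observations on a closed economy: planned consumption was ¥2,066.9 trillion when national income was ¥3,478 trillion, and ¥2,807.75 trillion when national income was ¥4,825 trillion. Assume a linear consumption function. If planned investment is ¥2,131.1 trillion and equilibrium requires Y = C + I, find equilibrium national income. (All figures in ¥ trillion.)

MPC = (2807.75 − 2066.9)/(4825 − 3478) = 740.85/1347 = 0.55
a = 2066.9 − 0.55(3478) = 154
Equilibrium: Y = 154 + 0.55Y + 2131.1
0.45Y = 2285.1, so Y = 2285.1/0.45 = 5078

Y = 5078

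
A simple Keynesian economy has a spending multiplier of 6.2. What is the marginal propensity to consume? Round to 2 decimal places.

k = 1/(1 − MPC), so 1 − MPC = 1/k = 1/6.2 = 0.1613
MPC = 1 − 0.1613 = 0.84

MPC = 0.84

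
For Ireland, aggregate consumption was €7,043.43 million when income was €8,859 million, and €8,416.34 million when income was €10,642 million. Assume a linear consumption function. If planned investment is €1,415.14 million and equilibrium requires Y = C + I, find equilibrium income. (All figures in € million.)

MPC = (8416.34 − 7043.43)/(10642 − 8859) = 1372.91/1783 = 0.77
a = 7043.43 − 0.77(8859) = 222
Equilibrium: Y = 222 + 0.77Y + 1415.14
0.23Y = 1637.14, so Y = 1637.14/0.23 = 7118

Y = 7118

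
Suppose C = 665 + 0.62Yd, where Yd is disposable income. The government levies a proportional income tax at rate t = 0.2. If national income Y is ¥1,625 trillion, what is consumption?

C = 1471

Yd = (1 − 0.2)(1625) = 0.8(1625) = 1300
C = 665 + 0.62(1300) = 665 + 806 = 1471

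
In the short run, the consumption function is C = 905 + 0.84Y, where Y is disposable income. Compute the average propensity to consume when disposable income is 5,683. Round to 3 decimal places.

C = 905 + 0.84(5683) = 5678.72
APC = C/Y = 5678.72/5683 = 0.999

APC = 0.999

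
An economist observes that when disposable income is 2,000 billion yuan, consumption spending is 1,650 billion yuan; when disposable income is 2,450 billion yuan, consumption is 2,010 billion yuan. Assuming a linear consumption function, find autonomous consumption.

a = 50

MPC = ΔC/ΔY = (2010 − 1650)/(2450 − 2000) = 360/450 = 0.8
a = C − MPC·Y = 1650 − 0.8(2000) = 1650 − 1600 = 50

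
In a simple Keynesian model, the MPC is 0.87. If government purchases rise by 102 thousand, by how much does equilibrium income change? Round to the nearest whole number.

ΔY ≈ 785

The multiplier is 1/(1 − MPC) = 1/0.13.
ΔY = 102/0.13 = 784.62 ≈ 785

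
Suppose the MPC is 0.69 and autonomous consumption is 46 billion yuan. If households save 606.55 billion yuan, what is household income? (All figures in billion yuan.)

Y = 2105

S = Y − C = -46 + 0.31Y
-46 + 0.31Y = 606.55, so 0.31Y = 652.55 and Y = 2105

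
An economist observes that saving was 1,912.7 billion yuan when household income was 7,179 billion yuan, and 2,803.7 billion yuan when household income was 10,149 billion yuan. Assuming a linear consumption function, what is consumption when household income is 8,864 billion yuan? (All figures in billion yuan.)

MPS = ΔS/ΔY = (2803.7 − 1912.7)/(10149 − 7179) = 891/2970 = 0.3
MPC = 1 − MPS = 0.7
Autonomous saving = 1912.7 − 0.3(7179) = -241, so a = 241
C = 241 + 0.7(8864) = 241 + 6204.8 = 6445.8

C = 6445.8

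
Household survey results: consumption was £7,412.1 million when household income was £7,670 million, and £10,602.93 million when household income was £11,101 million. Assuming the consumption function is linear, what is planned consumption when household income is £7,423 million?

MPC = (10602.93 − 7412.1)/(11101 − 7670) = 3190.83/3431 = 0.93
a = 7412.1 − 0.93(7670) = 7412.1 − 7133.1 = 279
C = 279 + 0.93(7423) = 279 + 6903.39 = 7182.39

C = 7182.39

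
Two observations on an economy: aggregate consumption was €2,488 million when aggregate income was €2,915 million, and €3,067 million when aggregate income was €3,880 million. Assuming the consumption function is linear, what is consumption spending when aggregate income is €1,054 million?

MPC = (3067 − 2488)/(3880 − 2915) = 579/965 = 0.6
a = 2488 − 0.6(2915) = 2488 − 1749 = 739
C = 739 + 0.6(1054) = 739 + 632.4 = 1371.4

C = 1371.4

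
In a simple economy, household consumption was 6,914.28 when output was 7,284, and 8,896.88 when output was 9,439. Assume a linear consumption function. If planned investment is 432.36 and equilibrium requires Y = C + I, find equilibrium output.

MPC = (8896.88 − 6914.28)/(9439 − 7284) = 1982.6/2155 = 0.92
a = 6914.28 − 0.92(7284) = 213
Equilibrium: Y = 213 + 0.92Y + 432.36
0.08Y = 645.36, so Y = 645.36/0.08 = 8067

Y = 8067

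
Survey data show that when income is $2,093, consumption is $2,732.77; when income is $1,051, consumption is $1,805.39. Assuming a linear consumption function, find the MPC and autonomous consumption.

MPC = 0.89; a = 870

MPC = ΔC/ΔY = (2732.77 − 1805.39)/(2093 − 1051) = 927.38/1042 = 0.89
a = C − MPC·Y = 1805.39 − 0.89(1051) = 1805.39 − 935.39 = 870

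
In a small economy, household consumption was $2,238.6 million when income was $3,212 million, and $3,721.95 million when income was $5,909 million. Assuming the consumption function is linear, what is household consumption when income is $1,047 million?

C = 1047.85

MPC = (3721.95 − 2238.6)/(5909 − 3212) = 1483.35/2697 = 0.55
a = 2238.6 − 0.55(3212) = 2238.6 − 1766.6 = 472
C = 472 + 0.55(1047) = 472 + 575.85 = 1047.85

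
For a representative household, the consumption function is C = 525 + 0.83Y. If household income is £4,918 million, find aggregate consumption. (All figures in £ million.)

C = 525 + 0.83(4918) = 525 + 4081.94 = 4606.94

C = 4606.94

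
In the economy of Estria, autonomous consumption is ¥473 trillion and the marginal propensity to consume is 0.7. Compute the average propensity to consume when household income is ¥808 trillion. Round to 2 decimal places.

APC = 1.29

C = 473 + 0.7(808) = 1038.6
APC = C/Y = 1038.6/808 = 1.29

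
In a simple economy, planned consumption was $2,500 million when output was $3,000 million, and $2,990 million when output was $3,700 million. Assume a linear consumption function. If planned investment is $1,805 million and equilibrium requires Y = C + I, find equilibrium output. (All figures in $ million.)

Y = 7350

MPC = (2990 − 2500)/(3700 − 3000) = 490/700 = 0.7
a = 2500 − 0.7(3000) = 400
Equilibrium: Y = 400 + 0.7Y + 1805
0.3Y = 2205, so Y = 2205/0.3 = 7350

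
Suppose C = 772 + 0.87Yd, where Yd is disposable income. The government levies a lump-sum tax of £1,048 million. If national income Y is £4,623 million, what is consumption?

C = 3882.25

Yd = Y − T = 4623 − 1048 = 3575
C = 772 + 0.87(3575) = 772 + 3110.25 = 3882.25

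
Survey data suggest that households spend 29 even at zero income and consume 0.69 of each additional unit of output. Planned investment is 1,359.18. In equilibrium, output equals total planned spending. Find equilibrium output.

Y = 4478

Y = C + I = 29 + 0.69Y + 1359.18
Y − 0.69Y = 1388.18
0.31Y = 1388.18, so Y = 1388.18/0.31 = 4478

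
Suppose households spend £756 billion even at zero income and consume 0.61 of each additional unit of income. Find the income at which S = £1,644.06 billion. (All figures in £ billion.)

Y = 6154

S = Y − C = -756 + 0.39Y
-756 + 0.39Y = 1644.06, so 0.39Y = 2400.06 and Y = 6154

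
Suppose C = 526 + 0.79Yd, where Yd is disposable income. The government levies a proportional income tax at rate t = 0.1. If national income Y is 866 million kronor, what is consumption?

Yd = (1 − 0.1)(866) = 0.9(866) = 779.4
C = 526 + 0.79(779.4) = 526 + 615.726 = 1141.726

C = 1141.726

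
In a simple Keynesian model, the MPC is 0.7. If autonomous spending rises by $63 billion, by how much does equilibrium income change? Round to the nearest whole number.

ΔY ≈ 210

The multiplier is 1/(1 − MPC) = 1/0.3.
ΔY = 63/0.3 = 210.00 ≈ 210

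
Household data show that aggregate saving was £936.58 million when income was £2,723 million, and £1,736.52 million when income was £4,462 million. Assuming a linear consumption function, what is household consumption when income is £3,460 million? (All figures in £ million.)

MPS = ΔS/ΔY = (1736.52 − 936.58)/(4462 − 2723) = 799.94/1739 = 0.46
MPC = 1 − MPS = 0.54
Autonomous saving = 936.58 − 0.46(2723) = -316, so a = 316
C = 316 + 0.54(3460) = 316 + 1868.4 = 2184.4

C = 2184.4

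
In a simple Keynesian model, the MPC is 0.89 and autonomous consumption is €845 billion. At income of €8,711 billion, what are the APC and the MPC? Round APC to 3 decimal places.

APC = 0.987; MPC = 0.89

MPC = 0.89 (the slope of the consumption function)
C = 845 + 0.89(8711) = 8597.79, so APC = 8597.79/8711 = 0.987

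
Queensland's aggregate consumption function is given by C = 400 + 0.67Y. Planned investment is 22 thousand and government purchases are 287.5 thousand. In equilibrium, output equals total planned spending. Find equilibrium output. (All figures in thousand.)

Y = 2150

Y = C + I + G = 400 + 0.67Y + 22 + 287.5
Y − 0.67Y = 709.5
0.33Y = 709.5, so Y = 709.5/0.33 = 2150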